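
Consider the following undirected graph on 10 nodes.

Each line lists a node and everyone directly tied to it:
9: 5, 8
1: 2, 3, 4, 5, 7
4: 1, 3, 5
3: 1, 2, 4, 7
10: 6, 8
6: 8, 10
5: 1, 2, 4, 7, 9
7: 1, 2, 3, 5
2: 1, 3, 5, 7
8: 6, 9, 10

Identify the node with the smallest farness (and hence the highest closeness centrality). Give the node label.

5

Farness (sum of distances to all others) for each node — 1:18, 2:19, 3:23, 4:20, 5:15, 6:28, 7:19, 8:21, 9:17, 10:28.
The smallest farness is 15, for 5, so 5 has the highest closeness.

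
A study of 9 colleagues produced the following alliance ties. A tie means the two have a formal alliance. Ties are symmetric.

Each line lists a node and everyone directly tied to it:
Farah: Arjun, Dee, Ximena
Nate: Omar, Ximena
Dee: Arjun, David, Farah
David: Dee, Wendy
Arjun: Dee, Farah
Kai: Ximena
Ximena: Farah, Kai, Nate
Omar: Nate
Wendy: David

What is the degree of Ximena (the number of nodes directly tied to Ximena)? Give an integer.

Ximena is directly tied to Farah, Kai, and Nate. That is 3 neighbors, so the degree of Ximena is 3.

3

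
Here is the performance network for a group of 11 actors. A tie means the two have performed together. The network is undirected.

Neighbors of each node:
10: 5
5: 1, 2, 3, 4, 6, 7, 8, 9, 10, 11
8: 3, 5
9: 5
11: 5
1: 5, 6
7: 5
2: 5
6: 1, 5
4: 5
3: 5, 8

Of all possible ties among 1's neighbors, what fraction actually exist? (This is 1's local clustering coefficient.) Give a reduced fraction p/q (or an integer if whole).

1's neighbors: 5 and 6 (k = 2).
Possible neighbor pairs: C(2,2) = 1. Edges among them: 5–6 → e = 1.
Clustering(1) = 1/1.

1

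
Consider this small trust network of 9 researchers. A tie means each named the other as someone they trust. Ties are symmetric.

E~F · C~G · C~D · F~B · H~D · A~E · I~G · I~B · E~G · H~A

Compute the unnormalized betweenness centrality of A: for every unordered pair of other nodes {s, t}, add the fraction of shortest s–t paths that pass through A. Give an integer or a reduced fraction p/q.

5

Pairs whose geodesics pass through A — I–H: 1/2; B–H: 1; F–H: 1; F–D: 1/2; E–H: 1; E–D: 1/2; H–G: 1/2.
All other pairs contribute 0.
Summing the contributions gives betweenness(A) = 5.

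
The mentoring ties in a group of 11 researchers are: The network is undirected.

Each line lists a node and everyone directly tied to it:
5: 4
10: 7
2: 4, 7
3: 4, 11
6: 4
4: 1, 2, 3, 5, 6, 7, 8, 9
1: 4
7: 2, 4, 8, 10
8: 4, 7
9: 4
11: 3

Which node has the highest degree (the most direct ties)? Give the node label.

4

Degrees — 1:1, 2:2, 3:2, 4:8, 5:1, 6:1, 7:4, 8:2, 9:1, 10:1, 11:1.
The maximum is 8, attained only by 4.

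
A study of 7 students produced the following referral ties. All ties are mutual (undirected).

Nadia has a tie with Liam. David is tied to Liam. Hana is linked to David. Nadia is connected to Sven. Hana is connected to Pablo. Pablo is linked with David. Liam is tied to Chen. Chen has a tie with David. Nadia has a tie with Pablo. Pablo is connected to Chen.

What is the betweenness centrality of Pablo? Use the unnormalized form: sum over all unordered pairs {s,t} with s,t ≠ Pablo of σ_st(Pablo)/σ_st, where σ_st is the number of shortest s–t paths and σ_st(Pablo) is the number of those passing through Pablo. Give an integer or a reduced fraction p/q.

Pairs whose geodesics pass through Pablo — Hana–Chen: 1/2; Hana–Sven: 1; Hana–Nadia: 1; David–Sven: 1/2; David–Nadia: 1/2; Chen–Sven: 1/2; Chen–Nadia: 1/2.
All other pairs contribute 0.
Summing the contributions gives betweenness(Pablo) = 9/2.

9/2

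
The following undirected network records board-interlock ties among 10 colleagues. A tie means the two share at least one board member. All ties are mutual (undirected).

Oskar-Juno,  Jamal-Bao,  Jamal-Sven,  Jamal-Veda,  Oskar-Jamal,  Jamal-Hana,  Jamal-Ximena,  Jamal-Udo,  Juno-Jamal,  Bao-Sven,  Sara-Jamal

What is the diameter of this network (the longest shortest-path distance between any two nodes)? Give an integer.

2

Eccentricity of each node (its greatest distance to any other): Bao:2, Hana:2, Jamal:1, Juno:2, Oskar:2, Sara:2, Sven:2, Udo:2, Veda:2, Ximena:2.
The maximum eccentricity is 2, realized for instance by the pair Juno–Sven via Juno – Jamal – Sven. So the diameter is 2.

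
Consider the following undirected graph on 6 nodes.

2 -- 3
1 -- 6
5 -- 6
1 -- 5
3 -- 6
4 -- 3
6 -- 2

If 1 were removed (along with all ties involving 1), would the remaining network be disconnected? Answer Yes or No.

No

Even without 1, every remaining node can still reach every other (the residual graph is connected), so 1 is not a cut vertex.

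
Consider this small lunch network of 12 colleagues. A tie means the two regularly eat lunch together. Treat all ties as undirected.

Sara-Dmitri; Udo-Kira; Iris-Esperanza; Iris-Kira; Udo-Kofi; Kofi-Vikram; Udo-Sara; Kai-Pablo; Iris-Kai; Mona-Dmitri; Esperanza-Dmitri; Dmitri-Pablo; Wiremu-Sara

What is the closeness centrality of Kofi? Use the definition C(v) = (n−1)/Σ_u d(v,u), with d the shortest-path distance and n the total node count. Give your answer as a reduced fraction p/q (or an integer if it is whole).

11/31

Distances from Kofi: Dmitri:3, Esperanza:4, Iris:3, Kai:4, Kira:2, Mona:4, Pablo:4, Sara:2, Udo:1, Vikram:1, Wiremu:3. Sum = 31.
n = 12, so closeness = 11/31.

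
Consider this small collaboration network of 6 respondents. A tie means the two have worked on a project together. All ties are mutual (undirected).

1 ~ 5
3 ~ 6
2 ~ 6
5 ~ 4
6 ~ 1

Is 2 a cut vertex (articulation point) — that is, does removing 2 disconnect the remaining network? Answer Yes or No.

Even without 2, every remaining node can still reach every other (the residual graph is connected), so 2 is not a cut vertex.

No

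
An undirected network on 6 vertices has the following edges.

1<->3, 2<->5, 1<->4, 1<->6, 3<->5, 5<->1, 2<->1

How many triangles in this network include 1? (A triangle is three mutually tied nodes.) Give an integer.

1's neighbors: 2, 3, 4, 5, and 6.
Neighbor pairs that are themselves tied: 1–2–5; 1–3–5. Each forms one triangle with 1, for 2 in total.

2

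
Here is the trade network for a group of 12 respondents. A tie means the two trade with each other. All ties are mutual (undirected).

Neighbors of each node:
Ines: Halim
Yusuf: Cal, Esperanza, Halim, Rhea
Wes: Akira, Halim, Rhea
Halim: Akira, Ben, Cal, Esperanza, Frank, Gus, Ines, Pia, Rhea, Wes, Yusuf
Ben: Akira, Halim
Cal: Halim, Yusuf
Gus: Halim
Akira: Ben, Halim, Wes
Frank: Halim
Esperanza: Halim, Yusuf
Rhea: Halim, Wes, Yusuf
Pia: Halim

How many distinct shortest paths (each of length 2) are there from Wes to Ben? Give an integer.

The shortest distance is 2. The length-2 paths are: Wes–Halim–Ben; Wes–Akira–Ben.
That gives 2 distinct shortest paths.

2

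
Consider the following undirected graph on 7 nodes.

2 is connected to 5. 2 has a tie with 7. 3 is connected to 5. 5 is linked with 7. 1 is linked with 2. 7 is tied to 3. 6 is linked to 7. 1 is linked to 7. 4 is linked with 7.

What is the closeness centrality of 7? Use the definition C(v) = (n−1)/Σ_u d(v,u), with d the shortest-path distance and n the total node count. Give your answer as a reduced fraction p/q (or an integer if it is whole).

Distances from 7: 1:1, 2:1, 3:1, 4:1, 5:1, 6:1. Sum = 6.
n = 7, so closeness = 6/6 = 1.

1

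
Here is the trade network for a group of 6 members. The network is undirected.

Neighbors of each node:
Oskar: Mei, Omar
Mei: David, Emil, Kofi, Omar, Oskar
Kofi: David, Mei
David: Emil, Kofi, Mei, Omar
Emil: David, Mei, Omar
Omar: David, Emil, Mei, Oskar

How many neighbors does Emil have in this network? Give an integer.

3

Emil is directly tied to David, Mei, and Omar. That is 3 neighbors, so the degree of Emil is 3.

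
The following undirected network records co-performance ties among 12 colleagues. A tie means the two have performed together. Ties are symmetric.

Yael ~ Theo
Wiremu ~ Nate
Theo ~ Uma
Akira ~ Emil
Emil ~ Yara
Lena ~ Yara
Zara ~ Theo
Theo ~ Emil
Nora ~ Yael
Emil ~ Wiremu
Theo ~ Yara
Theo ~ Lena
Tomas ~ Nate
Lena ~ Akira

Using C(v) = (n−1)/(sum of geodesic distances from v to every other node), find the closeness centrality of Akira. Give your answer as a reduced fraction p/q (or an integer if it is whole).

Distances from Akira: Emil:1, Lena:1, Nate:3, Nora:4, Theo:2, Tomas:4, Uma:3, Wiremu:2, Yael:3, Yara:2, Zara:3. Sum = 28.
n = 12, so closeness = 11/28.

11/28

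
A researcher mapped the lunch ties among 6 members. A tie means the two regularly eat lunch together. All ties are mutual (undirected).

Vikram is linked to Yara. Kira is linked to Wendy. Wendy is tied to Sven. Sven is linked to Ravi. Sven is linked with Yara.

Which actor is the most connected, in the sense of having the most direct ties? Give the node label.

Sven

Degrees — Kira:1, Ravi:1, Sven:3, Vikram:1, Wendy:2, Yara:2.
The maximum is 3, attained only by Sven.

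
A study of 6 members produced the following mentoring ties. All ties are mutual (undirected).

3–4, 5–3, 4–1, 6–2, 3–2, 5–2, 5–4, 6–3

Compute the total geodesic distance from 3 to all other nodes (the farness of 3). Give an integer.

Distances from 3: 1:2, 2:1, 4:1, 5:1, 6:1.
Sum = 2 + 1 + 1 + 1 + 1 = 6.

6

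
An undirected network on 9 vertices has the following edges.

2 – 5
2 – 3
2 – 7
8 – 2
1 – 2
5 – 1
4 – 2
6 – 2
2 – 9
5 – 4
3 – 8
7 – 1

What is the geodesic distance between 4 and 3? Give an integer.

One shortest route is 4 – 2 – 3, which uses 2 edges, and 4 and 3 are not directly tied, so nothing shorter exists. So d(4,3) = 2.

2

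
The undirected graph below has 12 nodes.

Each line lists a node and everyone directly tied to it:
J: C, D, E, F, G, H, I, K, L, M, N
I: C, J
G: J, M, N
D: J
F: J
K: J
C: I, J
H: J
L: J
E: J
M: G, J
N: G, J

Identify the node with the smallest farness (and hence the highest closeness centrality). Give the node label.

Farness (sum of distances to all others) for each node — C:20, D:21, E:21, F:21, G:19, H:21, I:20, J:11, K:21, L:21, M:20, N:20.
The smallest farness is 11, for J, so J has the highest closeness.

J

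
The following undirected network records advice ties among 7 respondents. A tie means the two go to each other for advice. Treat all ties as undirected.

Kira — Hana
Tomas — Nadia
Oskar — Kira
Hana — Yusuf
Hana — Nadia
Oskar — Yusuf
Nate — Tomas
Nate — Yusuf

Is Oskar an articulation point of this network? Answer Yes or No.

Even without Oskar, every remaining node can still reach every other (the residual graph is connected), so Oskar is not a cut vertex.

No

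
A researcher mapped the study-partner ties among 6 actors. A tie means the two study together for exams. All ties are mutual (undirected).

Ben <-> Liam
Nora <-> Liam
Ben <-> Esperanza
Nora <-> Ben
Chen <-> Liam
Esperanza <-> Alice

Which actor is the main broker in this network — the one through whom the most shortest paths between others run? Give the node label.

Ben

Unnormalized betweenness of each node: Alice:0, Ben:6, Chen:0, Esperanza:4, Liam:4, Nora:0.
Ben has the largest value, 6, making it the main broker — the node through which the most shortest paths run.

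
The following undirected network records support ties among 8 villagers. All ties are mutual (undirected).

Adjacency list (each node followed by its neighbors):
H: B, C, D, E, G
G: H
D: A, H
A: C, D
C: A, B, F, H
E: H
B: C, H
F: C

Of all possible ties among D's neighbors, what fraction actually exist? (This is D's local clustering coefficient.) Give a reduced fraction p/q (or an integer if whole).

D's neighbors: A and H (k = 2).
Possible neighbor pairs: C(2,2) = 1. Edges among them: none → e = 0.
Clustering(D) = 0/1.

0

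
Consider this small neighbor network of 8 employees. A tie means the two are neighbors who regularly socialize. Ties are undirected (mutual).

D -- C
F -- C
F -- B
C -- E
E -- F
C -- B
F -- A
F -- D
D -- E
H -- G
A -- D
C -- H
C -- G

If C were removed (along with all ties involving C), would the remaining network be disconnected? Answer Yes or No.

Yes

Removing C leaves {A, B, D, E, and F} with no path to {G and H}, so the network splits into 2 components. C is a cut vertex.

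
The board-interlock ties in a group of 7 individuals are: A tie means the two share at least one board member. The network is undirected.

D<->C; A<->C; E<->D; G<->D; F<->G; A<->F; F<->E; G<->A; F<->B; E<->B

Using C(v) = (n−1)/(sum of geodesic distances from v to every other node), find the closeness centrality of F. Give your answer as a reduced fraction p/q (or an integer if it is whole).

3/4

Distances from F: A:1, B:1, C:2, D:2, E:1, G:1. Sum = 8.
n = 7, so closeness = 6/8 = 3/4.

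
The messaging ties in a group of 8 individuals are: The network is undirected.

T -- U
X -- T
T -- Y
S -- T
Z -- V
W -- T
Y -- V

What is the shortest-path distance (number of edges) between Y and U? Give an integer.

2

One shortest route is Y – T – U, which uses 2 edges, and Y and U are not directly tied, so nothing shorter exists. So d(Y,U) = 2.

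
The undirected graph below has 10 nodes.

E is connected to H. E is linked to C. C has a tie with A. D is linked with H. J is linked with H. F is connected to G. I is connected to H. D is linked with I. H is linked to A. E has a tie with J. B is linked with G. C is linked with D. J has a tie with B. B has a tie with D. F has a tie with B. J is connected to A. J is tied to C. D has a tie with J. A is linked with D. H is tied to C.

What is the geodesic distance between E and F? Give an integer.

One shortest route is E – J – B – F, which uses 3 edges, and at distance 2 from E we only reach {A, B, D, I}, which does not include F. So d(E,F) = 3.

3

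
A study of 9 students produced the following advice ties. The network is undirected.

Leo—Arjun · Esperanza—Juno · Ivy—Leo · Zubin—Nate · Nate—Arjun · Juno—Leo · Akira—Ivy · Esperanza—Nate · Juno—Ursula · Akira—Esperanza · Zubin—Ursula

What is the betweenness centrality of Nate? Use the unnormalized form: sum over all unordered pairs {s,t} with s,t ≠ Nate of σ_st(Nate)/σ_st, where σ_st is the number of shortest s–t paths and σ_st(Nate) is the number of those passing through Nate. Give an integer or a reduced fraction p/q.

Pairs whose geodesics pass through Nate — Esperanza–Zubin: 1; Esperanza–Arjun: 1; Ursula–Arjun: 1/2; Zubin–Arjun: 1; Zubin–Leo: 1/2; Zubin–Ivy: 2/3; Zubin–Akira: 1; Arjun–Akira: 1/2.
All other pairs contribute 0.
Summing the contributions gives betweenness(Nate) = 37/6.

37/6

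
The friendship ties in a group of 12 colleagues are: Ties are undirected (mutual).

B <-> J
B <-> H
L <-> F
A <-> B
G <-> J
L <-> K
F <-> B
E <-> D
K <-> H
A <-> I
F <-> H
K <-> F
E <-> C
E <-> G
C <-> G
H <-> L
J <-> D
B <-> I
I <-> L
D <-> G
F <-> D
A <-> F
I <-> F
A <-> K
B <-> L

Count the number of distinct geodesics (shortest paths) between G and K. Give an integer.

1

The shortest distance is 3, and the only length-3 path is G–D–F–K. So there is exactly 1 shortest path.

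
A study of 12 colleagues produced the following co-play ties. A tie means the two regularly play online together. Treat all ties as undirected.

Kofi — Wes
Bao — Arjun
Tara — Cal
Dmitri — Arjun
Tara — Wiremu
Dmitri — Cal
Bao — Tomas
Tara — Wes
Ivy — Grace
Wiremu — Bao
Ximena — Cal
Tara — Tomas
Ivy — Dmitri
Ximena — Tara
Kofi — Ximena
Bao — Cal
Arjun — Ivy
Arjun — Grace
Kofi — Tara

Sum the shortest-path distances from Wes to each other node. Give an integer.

29

Distances from Wes: Arjun:4, Bao:3, Cal:2, Dmitri:3, Grace:5, Ivy:4, Kofi:1, Tara:1, Tomas:2, Wiremu:2, Ximena:2.
Sum = 4 + 3 + 2 + 3 + 5 + 4 + 1 + 1 + 2 + 2 + 2 = 29.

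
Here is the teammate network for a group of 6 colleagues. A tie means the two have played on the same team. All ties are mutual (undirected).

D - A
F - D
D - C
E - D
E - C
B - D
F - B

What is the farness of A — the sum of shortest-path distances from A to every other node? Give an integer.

9

Distances from A: B:2, C:2, D:1, E:2, F:2.
Sum = 2 + 2 + 1 + 2 + 2 = 9.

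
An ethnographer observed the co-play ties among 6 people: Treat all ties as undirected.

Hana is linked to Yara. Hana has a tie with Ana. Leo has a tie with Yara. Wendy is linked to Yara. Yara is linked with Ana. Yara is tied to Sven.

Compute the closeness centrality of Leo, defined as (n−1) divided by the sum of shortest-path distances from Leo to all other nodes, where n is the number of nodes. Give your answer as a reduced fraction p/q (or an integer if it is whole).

Distances from Leo: Ana:2, Hana:2, Sven:2, Wendy:2, Yara:1. Sum = 9.
n = 6, so closeness = 5/9.

5/9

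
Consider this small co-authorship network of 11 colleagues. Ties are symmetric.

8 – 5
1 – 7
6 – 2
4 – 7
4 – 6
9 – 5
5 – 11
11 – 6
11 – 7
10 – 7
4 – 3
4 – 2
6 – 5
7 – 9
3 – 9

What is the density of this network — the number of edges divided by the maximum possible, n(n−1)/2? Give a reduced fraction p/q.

There are 15 edges and 11 nodes, so the maximum possible is C(11,2) = 55.
Density = 15/55 = 3/11.

3/11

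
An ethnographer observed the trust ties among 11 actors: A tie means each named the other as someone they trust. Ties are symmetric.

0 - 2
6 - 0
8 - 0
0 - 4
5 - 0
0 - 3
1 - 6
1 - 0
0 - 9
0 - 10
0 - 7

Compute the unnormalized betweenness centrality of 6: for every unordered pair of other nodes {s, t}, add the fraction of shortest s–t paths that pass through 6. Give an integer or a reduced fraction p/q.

No shortest path between any pair of other nodes passes through 6.
Summing the contributions gives betweenness(6) = 0.

0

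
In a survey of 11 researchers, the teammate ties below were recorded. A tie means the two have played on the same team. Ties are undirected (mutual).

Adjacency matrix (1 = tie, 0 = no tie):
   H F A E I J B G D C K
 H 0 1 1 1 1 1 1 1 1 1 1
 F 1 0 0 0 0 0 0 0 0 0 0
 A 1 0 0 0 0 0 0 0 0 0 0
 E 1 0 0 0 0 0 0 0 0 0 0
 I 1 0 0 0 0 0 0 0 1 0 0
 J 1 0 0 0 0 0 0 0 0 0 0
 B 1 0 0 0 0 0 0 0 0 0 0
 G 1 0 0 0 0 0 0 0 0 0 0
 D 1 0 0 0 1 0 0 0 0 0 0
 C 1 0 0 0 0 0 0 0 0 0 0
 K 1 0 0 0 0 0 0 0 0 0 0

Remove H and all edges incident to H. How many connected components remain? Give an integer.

Without H, the remaining ties split the others into: {F}; {A}; {E}; {D, I}; {J}; {B}; {G}; {C}; {K}.
That's 9 separate components.

9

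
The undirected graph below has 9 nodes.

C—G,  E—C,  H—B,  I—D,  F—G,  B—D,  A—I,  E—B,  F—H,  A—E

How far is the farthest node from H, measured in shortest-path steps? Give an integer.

3

Distances from H: A:3, B:1, C:3, D:2, E:2, F:1, G:2, I:3.
The largest is 3 (to C, A, and I), so the eccentricity of H is 3.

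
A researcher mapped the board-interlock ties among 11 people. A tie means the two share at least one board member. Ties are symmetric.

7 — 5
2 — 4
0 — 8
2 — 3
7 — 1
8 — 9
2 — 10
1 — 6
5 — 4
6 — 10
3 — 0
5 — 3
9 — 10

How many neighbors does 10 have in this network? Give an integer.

3

10 is directly tied to 2, 6, and 9. That is 3 neighbors, so the degree of 10 is 3.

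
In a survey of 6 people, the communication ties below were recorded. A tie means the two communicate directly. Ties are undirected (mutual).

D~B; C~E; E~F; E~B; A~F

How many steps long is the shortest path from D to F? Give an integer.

One shortest route is D – B – E – F, which uses 3 edges, and at distance 2 from D we only reach {E}, which does not include F. So d(D,F) = 3.

3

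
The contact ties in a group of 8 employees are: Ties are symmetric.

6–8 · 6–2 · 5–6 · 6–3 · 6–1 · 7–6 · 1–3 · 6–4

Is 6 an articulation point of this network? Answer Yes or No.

Removing 6 leaves {2} with no path to {7}, so the network splits into 6 components. 6 is a cut vertex.

Yes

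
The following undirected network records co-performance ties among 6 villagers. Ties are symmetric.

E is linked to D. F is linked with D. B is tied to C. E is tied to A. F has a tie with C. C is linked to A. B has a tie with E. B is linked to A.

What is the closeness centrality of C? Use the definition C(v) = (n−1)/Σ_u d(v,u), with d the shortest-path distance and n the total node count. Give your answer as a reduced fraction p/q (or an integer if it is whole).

Distances from C: A:1, B:1, D:2, E:2, F:1. Sum = 7.
n = 6, so closeness = 5/7.

5/7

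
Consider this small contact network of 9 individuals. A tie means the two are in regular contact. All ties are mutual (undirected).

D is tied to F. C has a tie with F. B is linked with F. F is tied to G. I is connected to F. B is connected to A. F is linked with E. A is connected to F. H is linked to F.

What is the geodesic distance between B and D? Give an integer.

One shortest route is B – F – D, which uses 2 edges, and B and D are not directly tied, so nothing shorter exists. So d(B,D) = 2.

2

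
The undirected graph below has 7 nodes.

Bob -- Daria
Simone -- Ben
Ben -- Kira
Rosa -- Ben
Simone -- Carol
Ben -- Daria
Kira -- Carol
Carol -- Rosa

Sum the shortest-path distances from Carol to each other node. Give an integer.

Distances from Carol: Ben:2, Bob:4, Daria:3, Kira:1, Rosa:1, Simone:1.
Sum = 2 + 4 + 3 + 1 + 1 + 1 = 12.

12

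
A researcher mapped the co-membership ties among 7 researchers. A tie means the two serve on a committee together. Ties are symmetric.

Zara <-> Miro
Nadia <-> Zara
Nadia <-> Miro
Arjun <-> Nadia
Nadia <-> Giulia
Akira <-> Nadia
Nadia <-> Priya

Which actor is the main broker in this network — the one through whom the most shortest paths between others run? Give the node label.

Nadia

Unnormalized betweenness of each node: Akira:0, Arjun:0, Giulia:0, Miro:0, Nadia:14, Priya:0, Zara:0.
Nadia has the largest value, 14, making it the main broker — the node through which the most shortest paths run.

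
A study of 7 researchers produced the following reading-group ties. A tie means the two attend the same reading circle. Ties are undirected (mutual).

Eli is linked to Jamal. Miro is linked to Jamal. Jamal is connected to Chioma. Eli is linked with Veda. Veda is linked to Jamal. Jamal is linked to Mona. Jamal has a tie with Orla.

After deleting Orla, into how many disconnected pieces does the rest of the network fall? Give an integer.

1

Orla's neighbors (Jamal) remain reachable from one another through other ties, so the rest of the network stays in one piece.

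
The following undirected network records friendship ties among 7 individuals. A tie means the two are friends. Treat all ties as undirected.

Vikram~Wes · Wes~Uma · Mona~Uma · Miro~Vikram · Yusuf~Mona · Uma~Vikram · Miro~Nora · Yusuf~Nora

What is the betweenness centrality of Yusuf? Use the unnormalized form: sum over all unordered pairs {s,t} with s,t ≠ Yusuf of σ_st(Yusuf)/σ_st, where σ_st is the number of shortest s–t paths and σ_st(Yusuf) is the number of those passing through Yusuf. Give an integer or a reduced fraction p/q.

2

Pairs whose geodesics pass through Yusuf — Miro–Mona: 1/2; Nora–Mona: 1; Nora–Uma: 1/2.
All other pairs contribute 0.
Summing the contributions gives betweenness(Yusuf) = 2.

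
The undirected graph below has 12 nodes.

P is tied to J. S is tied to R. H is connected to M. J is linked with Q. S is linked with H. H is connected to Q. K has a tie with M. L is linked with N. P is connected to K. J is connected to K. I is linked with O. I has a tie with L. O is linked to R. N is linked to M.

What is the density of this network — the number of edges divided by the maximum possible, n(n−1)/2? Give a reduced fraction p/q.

There are 14 edges and 12 nodes, so the maximum possible is C(12,2) = 66.
Density = 14/66 = 7/33.

7/33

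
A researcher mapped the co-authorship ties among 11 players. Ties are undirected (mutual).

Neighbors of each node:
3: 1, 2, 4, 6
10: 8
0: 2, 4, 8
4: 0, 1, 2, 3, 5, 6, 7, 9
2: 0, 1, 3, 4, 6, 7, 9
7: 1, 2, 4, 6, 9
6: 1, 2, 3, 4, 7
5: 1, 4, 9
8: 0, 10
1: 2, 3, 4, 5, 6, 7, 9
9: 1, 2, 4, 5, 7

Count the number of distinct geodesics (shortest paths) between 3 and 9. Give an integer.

The shortest distance is 2. The length-2 paths are: 3–2–9; 3–1–9; 3–4–9.
That gives 3 distinct shortest paths.

3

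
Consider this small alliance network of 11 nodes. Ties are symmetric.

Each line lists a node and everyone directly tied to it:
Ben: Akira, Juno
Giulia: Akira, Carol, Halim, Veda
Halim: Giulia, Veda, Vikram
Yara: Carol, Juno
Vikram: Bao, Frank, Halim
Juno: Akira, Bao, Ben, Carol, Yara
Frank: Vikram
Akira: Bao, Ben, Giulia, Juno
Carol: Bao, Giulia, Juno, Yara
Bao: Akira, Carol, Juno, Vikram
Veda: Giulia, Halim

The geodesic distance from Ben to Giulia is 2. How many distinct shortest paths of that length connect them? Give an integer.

The shortest distance is 2, and the only length-2 path is Ben–Akira–Giulia. So there is exactly 1 shortest path.

1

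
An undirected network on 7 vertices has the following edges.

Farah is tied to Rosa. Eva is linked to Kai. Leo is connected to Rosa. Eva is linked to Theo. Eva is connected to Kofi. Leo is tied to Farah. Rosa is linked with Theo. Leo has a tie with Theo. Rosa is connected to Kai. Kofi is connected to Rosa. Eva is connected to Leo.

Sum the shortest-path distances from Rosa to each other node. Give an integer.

7

Distances from Rosa: Eva:2, Farah:1, Kai:1, Kofi:1, Leo:1, Theo:1.
Sum = 2 + 1 + 1 + 1 + 1 + 1 = 7.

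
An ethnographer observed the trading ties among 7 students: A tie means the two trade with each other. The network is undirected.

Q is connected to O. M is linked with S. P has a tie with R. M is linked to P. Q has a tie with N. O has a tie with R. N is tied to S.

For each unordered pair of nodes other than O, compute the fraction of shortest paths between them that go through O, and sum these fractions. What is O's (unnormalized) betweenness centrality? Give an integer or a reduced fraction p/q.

Pairs whose geodesics pass through O — Q–P: 1; Q–R: 1; N–R: 1.
All other pairs contribute 0.
Summing the contributions gives betweenness(O) = 3.

3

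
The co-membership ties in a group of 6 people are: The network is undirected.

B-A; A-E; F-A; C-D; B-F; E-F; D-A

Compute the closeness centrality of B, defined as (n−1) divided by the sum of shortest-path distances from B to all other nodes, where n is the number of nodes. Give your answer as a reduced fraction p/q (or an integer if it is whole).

Distances from B: A:1, C:3, D:2, E:2, F:1. Sum = 9.
n = 6, so closeness = 5/9.

5/9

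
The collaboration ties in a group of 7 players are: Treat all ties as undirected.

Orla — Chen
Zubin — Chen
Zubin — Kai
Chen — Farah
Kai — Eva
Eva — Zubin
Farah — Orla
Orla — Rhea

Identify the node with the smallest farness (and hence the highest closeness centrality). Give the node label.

Farness (sum of distances to all others) for each node — Chen:9, Eva:14, Farah:12, Kai:14, Orla:11, Rhea:16, Zubin:10.
The smallest farness is 9, for Chen, so Chen has the highest closeness.

Chen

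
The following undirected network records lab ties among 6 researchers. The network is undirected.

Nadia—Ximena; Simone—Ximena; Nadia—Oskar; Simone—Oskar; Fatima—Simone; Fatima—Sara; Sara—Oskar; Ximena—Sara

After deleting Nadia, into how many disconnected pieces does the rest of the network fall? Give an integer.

1

Nadia's neighbors (Oskar and Ximena) remain reachable from one another through other ties, so the rest of the network stays in one piece.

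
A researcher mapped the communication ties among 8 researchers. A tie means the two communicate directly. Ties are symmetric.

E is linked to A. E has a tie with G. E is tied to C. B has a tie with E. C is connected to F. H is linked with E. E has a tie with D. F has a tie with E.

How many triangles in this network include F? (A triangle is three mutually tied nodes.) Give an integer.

F's neighbors: C and E.
Neighbor pairs that are themselves tied: F–C–E. Each forms one triangle with F, for 1 in total.

1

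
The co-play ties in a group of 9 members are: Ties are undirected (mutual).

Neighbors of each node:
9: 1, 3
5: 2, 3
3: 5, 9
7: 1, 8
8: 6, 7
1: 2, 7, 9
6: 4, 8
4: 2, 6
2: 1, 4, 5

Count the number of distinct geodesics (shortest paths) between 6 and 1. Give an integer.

2

The shortest distance is 3. The length-3 paths are: 6–8–7–1; 6–4–2–1.
That gives 2 distinct shortest paths.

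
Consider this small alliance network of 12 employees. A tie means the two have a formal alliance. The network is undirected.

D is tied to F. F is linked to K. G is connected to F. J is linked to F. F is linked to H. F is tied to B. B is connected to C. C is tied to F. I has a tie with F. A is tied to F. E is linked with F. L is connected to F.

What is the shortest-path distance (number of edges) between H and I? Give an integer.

2

One shortest route is H – F – I, which uses 2 edges, and H and I are not directly tied, so nothing shorter exists. So d(H,I) = 2.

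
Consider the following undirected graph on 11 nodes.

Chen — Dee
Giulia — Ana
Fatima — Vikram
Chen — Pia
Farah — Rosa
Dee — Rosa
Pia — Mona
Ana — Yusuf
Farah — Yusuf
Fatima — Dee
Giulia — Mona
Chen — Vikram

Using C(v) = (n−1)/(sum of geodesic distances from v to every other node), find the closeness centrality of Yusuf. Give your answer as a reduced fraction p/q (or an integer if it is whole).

10/29

Distances from Yusuf: Ana:1, Chen:4, Dee:3, Farah:1, Fatima:4, Giulia:2, Mona:3, Pia:4, Rosa:2, Vikram:5. Sum = 29.
n = 11, so closeness = 10/29.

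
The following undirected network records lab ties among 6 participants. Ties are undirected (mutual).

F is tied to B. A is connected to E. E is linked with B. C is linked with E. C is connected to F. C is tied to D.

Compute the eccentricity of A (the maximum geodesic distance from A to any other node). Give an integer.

Distances from A: B:2, C:2, D:3, E:1, F:3.
The largest is 3 (to D and F), so the eccentricity of A is 3.

3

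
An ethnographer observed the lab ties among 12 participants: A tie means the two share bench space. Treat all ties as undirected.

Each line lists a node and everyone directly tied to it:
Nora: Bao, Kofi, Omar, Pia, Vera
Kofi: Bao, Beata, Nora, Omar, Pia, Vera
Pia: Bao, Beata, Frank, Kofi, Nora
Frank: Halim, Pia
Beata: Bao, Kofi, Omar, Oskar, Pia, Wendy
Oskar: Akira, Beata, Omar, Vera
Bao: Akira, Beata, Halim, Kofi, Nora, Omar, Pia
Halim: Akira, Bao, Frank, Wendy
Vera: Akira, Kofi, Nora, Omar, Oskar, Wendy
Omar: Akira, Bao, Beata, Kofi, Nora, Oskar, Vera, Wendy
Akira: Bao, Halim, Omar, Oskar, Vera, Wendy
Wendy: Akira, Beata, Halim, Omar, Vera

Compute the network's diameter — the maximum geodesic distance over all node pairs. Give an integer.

3

Eccentricity of each node (its greatest distance to any other): Akira:2, Bao:2, Beata:2, Frank:3, Halim:2, Kofi:2, Nora:2, Omar:3, Oskar:3, Pia:2, Vera:3, Wendy:2.
The maximum eccentricity is 3, realized for instance by the pair Omar–Frank via Omar – Kofi – Pia – Frank. So the diameter is 3.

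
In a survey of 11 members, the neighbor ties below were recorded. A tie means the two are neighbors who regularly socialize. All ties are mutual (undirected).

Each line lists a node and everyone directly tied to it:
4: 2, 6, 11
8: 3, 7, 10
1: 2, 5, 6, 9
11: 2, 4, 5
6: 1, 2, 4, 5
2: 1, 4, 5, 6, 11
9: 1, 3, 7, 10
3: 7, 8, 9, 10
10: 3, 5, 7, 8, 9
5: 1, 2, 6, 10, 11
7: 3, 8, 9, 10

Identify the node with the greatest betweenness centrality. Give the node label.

Unnormalized betweenness of each node: 1:209/30, 2:119/30, 3:7/12, 4:1/3, 5:309/20, 6:14/5, 7:7/12, 8:0, 9:121/20, 10:208/15, 11:7/5.
5 has the largest value, 309/20, making it the main broker — the node through which the most shortest paths run.

5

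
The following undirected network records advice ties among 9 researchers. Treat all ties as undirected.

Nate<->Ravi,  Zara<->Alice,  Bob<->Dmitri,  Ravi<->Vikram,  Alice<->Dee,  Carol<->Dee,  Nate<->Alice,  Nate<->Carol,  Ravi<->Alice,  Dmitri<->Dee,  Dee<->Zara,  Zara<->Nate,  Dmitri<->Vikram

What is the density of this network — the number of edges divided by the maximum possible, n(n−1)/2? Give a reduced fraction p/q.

There are 13 edges and 9 nodes, so the maximum possible is C(9,2) = 36.
Density = 13/36.

13/36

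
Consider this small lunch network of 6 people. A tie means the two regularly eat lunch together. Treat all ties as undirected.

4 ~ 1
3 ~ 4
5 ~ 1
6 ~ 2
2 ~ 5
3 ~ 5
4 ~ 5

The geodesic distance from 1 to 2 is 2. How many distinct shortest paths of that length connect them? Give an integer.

1

The shortest distance is 2, and the only length-2 path is 1–5–2. So there is exactly 1 shortest path.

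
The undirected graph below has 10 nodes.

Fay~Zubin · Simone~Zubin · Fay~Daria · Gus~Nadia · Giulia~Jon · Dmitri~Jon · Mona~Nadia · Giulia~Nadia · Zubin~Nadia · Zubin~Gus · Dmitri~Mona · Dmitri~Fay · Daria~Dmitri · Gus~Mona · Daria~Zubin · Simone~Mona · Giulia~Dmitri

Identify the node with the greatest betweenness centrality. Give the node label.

Dmitri

Unnormalized betweenness of each node: Daria:5/6, Dmitri:10, Fay:5/6, Giulia:7/3, Gus:1/3, Jon:0, Mona:17/3, Nadia:13/3, Simone:1/3, Zubin:22/3.
Dmitri has the largest value, 10, making it the main broker — the node through which the most shortest paths run.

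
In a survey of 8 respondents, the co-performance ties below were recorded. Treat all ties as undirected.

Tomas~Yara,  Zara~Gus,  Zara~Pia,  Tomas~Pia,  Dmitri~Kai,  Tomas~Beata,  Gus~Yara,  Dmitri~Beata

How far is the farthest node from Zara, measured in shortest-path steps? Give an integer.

Distances from Zara: Beata:3, Dmitri:4, Gus:1, Kai:5, Pia:1, Tomas:2, Yara:2.
The largest is 5 (to Kai), so the eccentricity of Zara is 5.

5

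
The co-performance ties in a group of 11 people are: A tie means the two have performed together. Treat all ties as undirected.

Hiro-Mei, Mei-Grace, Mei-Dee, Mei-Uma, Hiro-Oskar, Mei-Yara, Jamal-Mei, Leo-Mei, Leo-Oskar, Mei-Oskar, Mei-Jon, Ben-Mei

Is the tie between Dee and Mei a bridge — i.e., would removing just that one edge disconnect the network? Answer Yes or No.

Yes

Without the Dee–Mei edge there is no alternate route between Dee and Mei, so the network disconnects. It is a bridge.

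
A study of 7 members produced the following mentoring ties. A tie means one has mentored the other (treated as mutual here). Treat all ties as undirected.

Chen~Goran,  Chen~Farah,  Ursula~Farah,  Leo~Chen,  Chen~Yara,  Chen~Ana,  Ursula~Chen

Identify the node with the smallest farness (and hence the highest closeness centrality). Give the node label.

Chen

Farness (sum of distances to all others) for each node — Ana:11, Chen:6, Farah:10, Goran:11, Leo:11, Ursula:10, Yara:11.
The smallest farness is 6, for Chen, so Chen has the highest closeness.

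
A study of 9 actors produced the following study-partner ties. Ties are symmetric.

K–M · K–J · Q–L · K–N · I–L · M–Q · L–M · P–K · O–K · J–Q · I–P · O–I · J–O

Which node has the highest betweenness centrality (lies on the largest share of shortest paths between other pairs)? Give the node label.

K

Unnormalized betweenness of each node: I:17/6, J:7/3, K:35/3, L:7/3, M:10/3, N:0, O:2, P:1, Q:3/2.
K has the largest value, 35/3, making it the main broker — the node through which the most shortest paths run.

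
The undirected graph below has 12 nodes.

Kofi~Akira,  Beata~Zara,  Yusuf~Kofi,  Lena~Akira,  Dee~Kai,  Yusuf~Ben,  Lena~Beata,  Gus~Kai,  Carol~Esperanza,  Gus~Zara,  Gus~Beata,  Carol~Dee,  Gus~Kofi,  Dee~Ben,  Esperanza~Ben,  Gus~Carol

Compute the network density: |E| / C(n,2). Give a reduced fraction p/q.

There are 16 edges and 12 nodes, so the maximum possible is C(12,2) = 66.
Density = 16/66 = 8/33.

8/33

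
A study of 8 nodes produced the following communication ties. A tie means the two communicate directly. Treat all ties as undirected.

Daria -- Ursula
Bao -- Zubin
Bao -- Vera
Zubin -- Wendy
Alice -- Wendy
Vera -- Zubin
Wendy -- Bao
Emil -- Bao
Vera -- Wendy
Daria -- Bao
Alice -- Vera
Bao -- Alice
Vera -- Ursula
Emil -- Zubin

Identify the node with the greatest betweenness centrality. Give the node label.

Unnormalized betweenness of each node: Alice:0, Bao:15/2, Daria:5/6, Emil:0, Ursula:1/2, Vera:9/2, Wendy:1/3, Zubin:4/3.
Bao has the largest value, 15/2, making it the main broker — the node through which the most shortest paths run.

Bao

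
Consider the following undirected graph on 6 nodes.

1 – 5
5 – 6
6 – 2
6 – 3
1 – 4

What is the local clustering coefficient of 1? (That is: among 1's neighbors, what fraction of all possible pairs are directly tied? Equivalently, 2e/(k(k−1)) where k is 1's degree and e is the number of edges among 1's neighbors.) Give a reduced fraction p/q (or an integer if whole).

0

1's neighbors: 4 and 5 (k = 2).
Possible neighbor pairs: C(2,2) = 1. Edges among them: none → e = 0.
Clustering(1) = 0/1.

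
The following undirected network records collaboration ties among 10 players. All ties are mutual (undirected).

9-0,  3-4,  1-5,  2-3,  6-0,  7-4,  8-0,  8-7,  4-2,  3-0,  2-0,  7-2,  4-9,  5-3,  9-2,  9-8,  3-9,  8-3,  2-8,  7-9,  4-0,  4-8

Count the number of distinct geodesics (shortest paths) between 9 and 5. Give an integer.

The shortest distance is 2, and the only length-2 path is 9–3–5. So there is exactly 1 shortest path.

1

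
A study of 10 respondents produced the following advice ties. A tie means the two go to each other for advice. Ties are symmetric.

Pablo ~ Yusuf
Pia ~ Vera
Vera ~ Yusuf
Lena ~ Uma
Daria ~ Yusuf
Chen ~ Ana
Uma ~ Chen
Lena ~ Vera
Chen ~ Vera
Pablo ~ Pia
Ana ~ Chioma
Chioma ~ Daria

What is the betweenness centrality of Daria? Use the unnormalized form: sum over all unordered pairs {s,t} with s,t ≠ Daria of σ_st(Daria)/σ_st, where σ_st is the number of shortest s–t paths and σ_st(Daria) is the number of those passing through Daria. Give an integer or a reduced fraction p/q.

13/3

Pairs whose geodesics pass through Daria — Lena–Chioma: 1/3; Vera–Chioma: 1/2; Pia–Chioma: 2/3; Pablo–Chioma: 1; Pablo–Ana: 1/3; Yusuf–Chioma: 1; Yusuf–Ana: 1/2.
All other pairs contribute 0.
Summing the contributions gives betweenness(Daria) = 13/3.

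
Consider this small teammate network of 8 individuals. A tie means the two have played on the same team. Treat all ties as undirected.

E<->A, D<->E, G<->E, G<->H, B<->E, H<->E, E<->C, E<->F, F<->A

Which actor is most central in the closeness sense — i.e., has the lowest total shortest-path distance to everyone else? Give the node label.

E

Farness (sum of distances to all others) for each node — A:12, B:13, C:13, D:13, E:7, F:12, G:12, H:12.
The smallest farness is 7, for E, so E has the highest closeness.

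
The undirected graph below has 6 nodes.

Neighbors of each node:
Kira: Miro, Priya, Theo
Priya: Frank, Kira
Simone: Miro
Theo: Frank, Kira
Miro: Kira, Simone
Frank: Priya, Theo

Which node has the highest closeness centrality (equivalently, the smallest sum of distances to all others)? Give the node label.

Farness (sum of distances to all others) for each node — Frank:11, Kira:7, Miro:9, Priya:9, Simone:13, Theo:9.
The smallest farness is 7, for Kira, so Kira has the highest closeness.

Kira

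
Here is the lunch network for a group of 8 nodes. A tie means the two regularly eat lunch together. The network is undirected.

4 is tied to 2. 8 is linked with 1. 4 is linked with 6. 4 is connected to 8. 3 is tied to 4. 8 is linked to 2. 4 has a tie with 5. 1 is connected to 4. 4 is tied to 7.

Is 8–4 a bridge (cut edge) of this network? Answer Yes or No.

Even without that edge, 8 still reaches 4 via 8 – 2 – 4, so the network stays connected. Not a bridge.

No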